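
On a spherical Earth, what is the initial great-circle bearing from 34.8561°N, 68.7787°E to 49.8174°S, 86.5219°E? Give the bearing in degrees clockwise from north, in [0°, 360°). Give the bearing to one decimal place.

Δλ = 86.5219 − 68.7787 = 17.7432°.
θ = atan2( sin Δλ · cos φ₂ , cos φ₁ · sin φ₂ − sin φ₁ · cos φ₂ · cos Δλ )
  = atan2(0.19663, -0.97814) = 168.633° → normalised to [0°, 360°): 168.633°.

168.6°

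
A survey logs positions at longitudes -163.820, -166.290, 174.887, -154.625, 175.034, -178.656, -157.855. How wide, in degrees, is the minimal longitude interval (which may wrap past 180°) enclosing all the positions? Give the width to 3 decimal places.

Sort the longitudes: -178.656°, -166.290°, -163.820°, -157.855°, -154.625°, +174.887°, +175.034°.
Eastward gaps between consecutive values (wrapping around): 12.366°, 2.470°, 5.965°, 3.230°, 329.512°, 0.147°, 6.310°.
Largest gap = 329.512° ⇒ minimal covering band is its complement: 360° − 329.512° = 30.488°.
Band runs from +174.887° eastward to -154.625°, crossing the antimeridian.

30.488°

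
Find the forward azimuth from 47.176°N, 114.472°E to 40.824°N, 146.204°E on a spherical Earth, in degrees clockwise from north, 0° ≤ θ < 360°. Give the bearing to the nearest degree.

Δλ = 146.204 − 114.472 = 31.732°.
θ = atan2( sin Δλ · cos φ₂ , cos φ₁ · sin φ₂ − sin φ₁ · cos φ₂ · cos Δλ )
  = atan2(0.39800, -0.02767) = 93.977° → normalised to [0°, 360°): 93.977°.

94°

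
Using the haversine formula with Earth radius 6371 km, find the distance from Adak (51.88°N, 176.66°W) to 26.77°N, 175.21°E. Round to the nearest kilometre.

Δλ = 175.21 − -176.66 = 351.87°; wrapped into (−180°, 180°]: -8.13°.
Δφ = 26.77 − 51.88 = -25.11°.
a = sin²(Δφ/2) + cos φ₁ · cos φ₂ · sin²(Δλ/2) = 0.050022.
c = 2·atan2(√a, √(1−a)) = 0.45113 rad → d = 6371·c ≈ 2874.14 km.

2874 km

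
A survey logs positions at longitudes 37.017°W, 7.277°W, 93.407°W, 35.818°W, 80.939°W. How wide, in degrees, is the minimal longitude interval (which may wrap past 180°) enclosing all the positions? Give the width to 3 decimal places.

Sort the longitudes: -93.407°, -80.939°, -37.017°, -35.818°, -7.277°.
Eastward gaps between consecutive values (wrapping around): 12.468°, 43.922°, 1.199°, 28.541°, 273.870°.
Largest gap = 273.870° ⇒ minimal covering band is its complement: 360° − 273.870° = 86.130°.
Band runs from -93.407° eastward to -7.277°.

86.130°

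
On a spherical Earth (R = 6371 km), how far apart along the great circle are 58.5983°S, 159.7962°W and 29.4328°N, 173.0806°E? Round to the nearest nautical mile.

5457 nmi

Δλ = 173.0806 − -159.7962 = 332.8768°; wrapped into (−180°, 180°]: -27.1232°.
Δφ = 29.4328 − -58.5983 = 88.0311°.
a = sin²(Δφ/2) + cos φ₁ · cos φ₂ · sin²(Δλ/2) = 0.507773.
c = 2·atan2(√a, √(1−a)) = 1.58634 rad → d = 6371·c ≈ 10106.60 km ≈ 5457.12 nmi.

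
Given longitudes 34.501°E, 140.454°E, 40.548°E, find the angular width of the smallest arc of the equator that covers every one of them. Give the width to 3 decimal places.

Sort the longitudes: +34.501°, +40.548°, +140.454°.
Eastward gaps between consecutive values (wrapping around): 6.047°, 99.906°, 254.047°.
Largest gap = 254.047° ⇒ minimal covering band is its complement: 360° − 254.047° = 105.953°.
Band runs from +34.501° eastward to +140.454°.

105.953°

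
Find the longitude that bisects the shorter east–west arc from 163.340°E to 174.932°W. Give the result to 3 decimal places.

Signed shortest Δλ from +163.340° to -174.932° is +21.728°.
Midpoint longitude = +163.340° + (+21.728°)/2 = +163.340° + 10.864° = +174.204°.
(The naïve average (+163.340 + -174.932)/2 = -5.796° is on the wrong side of the globe.)

174.204°E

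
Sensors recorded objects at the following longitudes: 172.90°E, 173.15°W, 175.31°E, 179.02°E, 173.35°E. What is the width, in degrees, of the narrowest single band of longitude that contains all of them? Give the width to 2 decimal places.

13.95°

Sort the longitudes: -173.15°, +172.90°, +173.35°, +175.31°, +179.02°.
Eastward gaps between consecutive values (wrapping around): 346.05°, 0.45°, 1.96°, 3.71°, 7.83°.
Largest gap = 346.05° ⇒ minimal covering band is its complement: 360° − 346.05° = 13.95°.
Band runs from +172.90° eastward to -173.15°, crossing the antimeridian.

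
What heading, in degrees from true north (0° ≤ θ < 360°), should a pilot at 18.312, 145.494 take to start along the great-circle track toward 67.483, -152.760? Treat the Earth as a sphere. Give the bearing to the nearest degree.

Δλ = -152.760 − 145.494 = -298.254°; wrapped into (−180°, 180°]: 61.746°.
θ = atan2( sin Δλ · cos φ₂ , cos φ₁ · sin φ₂ − sin φ₁ · cos φ₂ · cos Δλ )
  = atan2(0.33733, 0.82003) = 22.361° → normalised to [0°, 360°): 22.361°.

22°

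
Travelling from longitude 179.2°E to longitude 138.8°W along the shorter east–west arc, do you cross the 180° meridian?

Yes

Naïve |-138.8 − 179.2| = 318.0° > 180°, so the shorter arc goes the other way round — across 180°.
Signed shortest Δλ = ((-138.8 − 179.2 + 180) mod 360) − 180 = 42.0°.
Going east by 42.0° from +179.2° passes through 180° before reaching -138.8°.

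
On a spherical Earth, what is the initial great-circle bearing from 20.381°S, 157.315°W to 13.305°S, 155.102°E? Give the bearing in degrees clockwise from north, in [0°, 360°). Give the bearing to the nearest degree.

Δλ = 155.102 − -157.315 = 312.417°; wrapped into (−180°, 180°]: -47.583°.
θ = atan2( sin Δλ · cos φ₂ , cos φ₁ · sin φ₂ − sin φ₁ · cos φ₂ · cos Δλ )
  = atan2(-0.71844, 0.01288) = -88.973° → normalised to [0°, 360°): 271.027°.

271°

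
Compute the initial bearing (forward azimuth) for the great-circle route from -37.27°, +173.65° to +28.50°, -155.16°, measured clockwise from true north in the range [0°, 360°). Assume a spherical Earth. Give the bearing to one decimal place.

Δλ = -155.16 − 173.65 = -328.81°; wrapped into (−180°, 180°]: 31.19°.
θ = atan2( sin Δλ · cos φ₂ , cos φ₁ · sin φ₂ − sin φ₁ · cos φ₂ · cos Δλ )
  = atan2(0.45512, 0.83498) = 28.593° → normalised to [0°, 360°): 28.593°.

28.6°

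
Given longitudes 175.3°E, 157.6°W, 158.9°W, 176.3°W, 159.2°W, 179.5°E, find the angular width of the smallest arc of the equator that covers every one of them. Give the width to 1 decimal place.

Sort the longitudes: -176.3°, -159.2°, -158.9°, -157.6°, +175.3°, +179.5°.
Eastward gaps between consecutive values (wrapping around): 17.1°, 0.3°, 1.3°, 332.9°, 4.2°, 4.2°.
Largest gap = 332.9° ⇒ minimal covering band is its complement: 360° − 332.9° = 27.1°.
Band runs from +175.3° eastward to -157.6°, crossing the antimeridian.

27.1°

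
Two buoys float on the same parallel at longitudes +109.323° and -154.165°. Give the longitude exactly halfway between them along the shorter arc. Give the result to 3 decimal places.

Signed shortest Δλ from +109.323° to -154.165° is +96.512°.
Midpoint longitude = +109.323° + (+96.512°)/2 = +109.323° + 48.256° = +157.579°.
(The naïve average (+109.323 + -154.165)/2 = -22.421° is on the wrong side of the globe.)

+157.579°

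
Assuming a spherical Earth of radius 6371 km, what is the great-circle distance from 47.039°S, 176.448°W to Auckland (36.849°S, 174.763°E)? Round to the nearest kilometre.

Δλ = 174.763 − -176.448 = 351.211°; wrapped into (−180°, 180°]: -8.789°.
Δφ = -36.849 − -47.039 = 10.190°.
a = sin²(Δφ/2) + cos φ₁ · cos φ₂ · sin²(Δλ/2) = 0.011089.
c = 2·atan2(√a, √(1−a)) = 0.21100 rad → d = 6371·c ≈ 1344.25 km.

1344 km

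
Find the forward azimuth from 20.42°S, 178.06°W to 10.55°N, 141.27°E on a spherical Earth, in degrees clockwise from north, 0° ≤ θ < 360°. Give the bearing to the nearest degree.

Δλ = 141.27 − -178.06 = 319.33°; wrapped into (−180°, 180°]: -40.67°.
θ = atan2( sin Δλ · cos φ₂ , cos φ₁ · sin φ₂ − sin φ₁ · cos φ₂ · cos Δλ )
  = atan2(-0.64068, 0.43175) = -56.025° → normalised to [0°, 360°): 303.975°.

304°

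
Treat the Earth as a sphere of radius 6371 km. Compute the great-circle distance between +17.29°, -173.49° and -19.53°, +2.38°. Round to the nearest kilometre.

19513 km

Δλ = 2.38 − -173.49 = 175.87°.
Δφ = -19.53 − 17.29 = -36.82°.
a = sin²(Δφ/2) + cos φ₁ · cos φ₂ · sin²(Δλ/2) = 0.998450.
c = 2·atan2(√a, √(1−a)) = 3.06282 rad → d = 6371·c ≈ 19513.23 km.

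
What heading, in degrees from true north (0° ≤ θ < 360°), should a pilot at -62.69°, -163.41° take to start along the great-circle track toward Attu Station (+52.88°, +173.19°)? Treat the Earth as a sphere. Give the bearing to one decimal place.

Δλ = 173.19 − -163.41 = 336.60°; wrapped into (−180°, 180°]: -23.40°.
θ = atan2( sin Δλ · cos φ₂ , cos φ₁ · sin φ₂ − sin φ₁ · cos φ₂ · cos Δλ )
  = atan2(-0.23967, 0.85796) = -15.608° → normalised to [0°, 360°): 344.392°.

344.4°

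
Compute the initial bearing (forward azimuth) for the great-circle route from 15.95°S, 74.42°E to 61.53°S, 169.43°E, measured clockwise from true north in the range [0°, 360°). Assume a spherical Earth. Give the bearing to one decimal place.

Δλ = 169.43 − 74.42 = 95.01°.
θ = atan2( sin Δλ · cos φ₂ , cos φ₁ · sin φ₂ − sin φ₁ · cos φ₂ · cos Δλ )
  = atan2(0.47488, -0.85666) = 150.999° → normalised to [0°, 360°): 150.999°.

151.0°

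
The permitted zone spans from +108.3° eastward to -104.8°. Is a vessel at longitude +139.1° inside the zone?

Yes

Band width going east from +108.3° to -104.8°: ((-104.8 − 108.3) mod 360) = 146.9°.
Offset of +139.1° east of the west edge: ((139.1 − 108.3) mod 360) = 30.8°.
30.8° ≤ 146.9° ⇒ inside.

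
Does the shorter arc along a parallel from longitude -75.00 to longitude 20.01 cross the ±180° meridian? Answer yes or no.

Signed shortest Δλ = ((20.01 − -75.00 + 180) mod 360) − 180 = 95.01°.
Going east by 95.01° from -75.00° reaches +20.01° without touching 180°.

No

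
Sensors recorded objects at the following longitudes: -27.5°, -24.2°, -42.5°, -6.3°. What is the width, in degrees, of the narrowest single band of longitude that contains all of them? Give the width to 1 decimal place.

36.2°

Sort the longitudes: -42.5°, -27.5°, -24.2°, -6.3°.
Eastward gaps between consecutive values (wrapping around): 15.0°, 3.3°, 17.9°, 323.8°.
Largest gap = 323.8° ⇒ minimal covering band is its complement: 360° − 323.8° = 36.2°.
Band runs from -42.5° eastward to -6.3°.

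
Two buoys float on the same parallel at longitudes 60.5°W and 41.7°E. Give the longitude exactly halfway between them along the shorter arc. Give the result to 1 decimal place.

9.4°W

Signed shortest Δλ from -60.5° to +41.7° is +102.2°.
Midpoint longitude = -60.5° + (+102.2°)/2 = -60.5° + 51.1° = -9.4°.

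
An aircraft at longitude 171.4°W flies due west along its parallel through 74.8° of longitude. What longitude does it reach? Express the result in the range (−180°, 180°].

113.8°E

Start at -171.4°; shift −74.8° → -246.2°.
-246.2° lies outside (−180°, 180°]; add 360° → +113.8°.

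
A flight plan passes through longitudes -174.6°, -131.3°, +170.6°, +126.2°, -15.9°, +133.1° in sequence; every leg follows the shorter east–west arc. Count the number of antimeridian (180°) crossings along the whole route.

1

Leg 1: -174.6° → -131.3°, shortest Δλ = 43.3° (east) — does not cross 180°.
Leg 2: -131.3° → +170.6°, shortest Δλ = -58.1° (west) — crosses 180°.
Leg 3: +170.6° → +126.2°, shortest Δλ = -44.4° (west) — does not cross 180°.
Leg 4: +126.2° → -15.9°, shortest Δλ = -142.1° (west) — does not cross 180°.
Leg 5: -15.9° → +133.1°, shortest Δλ = 149.0° (east) — does not cross 180°.
Total crossings: 1.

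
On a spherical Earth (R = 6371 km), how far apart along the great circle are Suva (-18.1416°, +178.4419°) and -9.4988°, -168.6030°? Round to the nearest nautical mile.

Δλ = -168.6030 − 178.4419 = -347.0449°; wrapped into (−180°, 180°]: 12.9551°.
Δφ = -9.4988 − -18.1416 = 8.6428°.
a = sin²(Δφ/2) + cos φ₁ · cos φ₂ · sin²(Δλ/2) = 0.017606.
c = 2·atan2(√a, √(1−a)) = 0.26616 rad → d = 6371·c ≈ 1695.72 km ≈ 915.62 nmi.

916 nmi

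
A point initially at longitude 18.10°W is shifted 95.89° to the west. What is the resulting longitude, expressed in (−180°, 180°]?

Start at -18.10°; shift −95.89° → -113.99°.
-113.99° already lies in (−180°, 180°].

113.99°W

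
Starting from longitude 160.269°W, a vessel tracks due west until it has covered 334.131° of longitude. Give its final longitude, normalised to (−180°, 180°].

Start at -160.269°; shift −334.131° → -494.400°.
-494.400° lies outside (−180°, 180°]; add 360° → -134.400°.

134.400°W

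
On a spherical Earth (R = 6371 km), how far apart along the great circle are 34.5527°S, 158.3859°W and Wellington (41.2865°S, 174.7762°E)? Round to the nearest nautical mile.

1328 nmi

Δλ = 174.7762 − -158.3859 = 333.1621°; wrapped into (−180°, 180°]: -26.8379°.
Δφ = -41.2865 − -34.5527 = -6.7338°.
a = sin²(Δφ/2) + cos φ₁ · cos φ₂ · sin²(Δλ/2) = 0.036779.
c = 2·atan2(√a, √(1−a)) = 0.38595 rad → d = 6371·c ≈ 2458.89 km ≈ 1327.69 nmi.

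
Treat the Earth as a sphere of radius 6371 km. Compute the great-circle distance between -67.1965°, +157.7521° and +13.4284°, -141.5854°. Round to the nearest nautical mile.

5505 nmi

Δλ = -141.5854 − 157.7521 = -299.3375°; wrapped into (−180°, 180°]: 60.6625°.
Δφ = 13.4284 − -67.1965 = 80.6249°.
a = sin²(Δφ/2) + cos φ₁ · cos φ₂ · sin²(Δλ/2) = 0.514689.
c = 2·atan2(√a, √(1−a)) = 1.60018 rad → d = 6371·c ≈ 10194.74 km ≈ 5504.72 nmi.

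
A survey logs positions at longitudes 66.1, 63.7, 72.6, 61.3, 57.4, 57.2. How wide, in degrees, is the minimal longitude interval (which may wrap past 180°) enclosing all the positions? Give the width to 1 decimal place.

Sort the longitudes: +57.2°, +57.4°, +61.3°, +63.7°, +66.1°, +72.6°.
Eastward gaps between consecutive values (wrapping around): 0.2°, 3.9°, 2.4°, 2.4°, 6.5°, 344.6°.
Largest gap = 344.6° ⇒ minimal covering band is its complement: 360° − 344.6° = 15.4°.
Band runs from +57.2° eastward to +72.6°.

15.4°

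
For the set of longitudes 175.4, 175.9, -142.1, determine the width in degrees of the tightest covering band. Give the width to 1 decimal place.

Sort the longitudes: -142.1°, +175.4°, +175.9°.
Eastward gaps between consecutive values (wrapping around): 317.5°, 0.5°, 42.0°.
Largest gap = 317.5° ⇒ minimal covering band is its complement: 360° − 317.5° = 42.5°.
Band runs from +175.4° eastward to -142.1°, crossing the antimeridian.

42.5°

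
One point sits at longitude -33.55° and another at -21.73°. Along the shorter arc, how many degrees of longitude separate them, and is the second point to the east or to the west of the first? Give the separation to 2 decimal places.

Raw difference: -21.73 − -33.55 = 11.82°.
Normalise into (−180°, 180°]: 11.82° stays 11.82°.
Positive ⇒ the second point lies to the east; separation 11.82°.

11.82° east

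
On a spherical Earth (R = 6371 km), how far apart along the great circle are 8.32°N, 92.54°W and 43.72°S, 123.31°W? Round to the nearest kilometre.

6565 km

Δλ = -123.31 − -92.54 = -30.77°.
Δφ = -43.72 − 8.32 = -52.04°.
a = sin²(Δφ/2) + cos φ₁ · cos φ₂ · sin²(Δλ/2) = 0.242779.
c = 2·atan2(√a, √(1−a)) = 1.03044 rad → d = 6371·c ≈ 6564.93 km.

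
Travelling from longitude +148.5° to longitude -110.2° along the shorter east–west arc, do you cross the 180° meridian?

Yes

Naïve |-110.2 − 148.5| = 258.7° > 180°, so the shorter arc goes the other way round — across 180°.
Signed shortest Δλ = ((-110.2 − 148.5 + 180) mod 360) − 180 = 101.3°.
Going east by 101.3° from +148.5° passes through 180° before reaching -110.2°.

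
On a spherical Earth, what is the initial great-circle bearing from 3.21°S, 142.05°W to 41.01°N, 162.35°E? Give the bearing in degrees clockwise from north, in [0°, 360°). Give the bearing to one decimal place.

317.5°

Δλ = 162.35 − -142.05 = 304.40°; wrapped into (−180°, 180°]: -55.60°.
θ = atan2( sin Δλ · cos φ₂ , cos φ₁ · sin φ₂ − sin φ₁ · cos φ₂ · cos Δλ )
  = atan2(-0.62263, 0.67903) = -42.519° → normalised to [0°, 360°): 317.481°.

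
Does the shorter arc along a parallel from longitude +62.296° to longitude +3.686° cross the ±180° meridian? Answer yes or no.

Signed shortest Δλ = ((3.686 − 62.296 + 180) mod 360) − 180 = -58.61°.
Going west by 58.61° from +62.296° reaches +3.686° without touching 180°.

No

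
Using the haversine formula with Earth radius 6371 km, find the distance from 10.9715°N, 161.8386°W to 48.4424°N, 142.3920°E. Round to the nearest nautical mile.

3568 nmi

Δλ = 142.3920 − -161.8386 = 304.2306°; wrapped into (−180°, 180°]: -55.7694°.
Δφ = 48.4424 − 10.9715 = 37.4709°.
a = sin²(Δφ/2) + cos φ₁ · cos φ₂ · sin²(Δλ/2) = 0.245621.
c = 2·atan2(√a, √(1−a)) = 1.03705 rad → d = 6371·c ≈ 6607.08 km ≈ 3567.54 nmi.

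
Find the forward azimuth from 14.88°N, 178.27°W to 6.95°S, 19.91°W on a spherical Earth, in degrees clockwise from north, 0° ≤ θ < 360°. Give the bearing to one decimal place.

Δλ = -19.91 − -178.27 = 158.36°.
θ = atan2( sin Δλ · cos φ₂ , cos φ₁ · sin φ₂ − sin φ₁ · cos φ₂ · cos Δλ )
  = atan2(0.36606, 0.12000) = 71.851° → normalised to [0°, 360°): 71.851°.

71.9°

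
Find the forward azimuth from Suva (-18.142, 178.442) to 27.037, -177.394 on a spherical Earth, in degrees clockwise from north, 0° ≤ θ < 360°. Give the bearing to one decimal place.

Δλ = -177.394 − 178.442 = -355.836°; wrapped into (−180°, 180°]: 4.164°.
θ = atan2( sin Δλ · cos φ₂ , cos φ₁ · sin φ₂ − sin φ₁ · cos φ₂ · cos Δλ )
  = atan2(0.06468, 0.70858) = 5.215° → normalised to [0°, 360°): 5.215°.

5.2°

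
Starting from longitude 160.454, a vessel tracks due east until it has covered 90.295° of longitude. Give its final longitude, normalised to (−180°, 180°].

Start at +160.454°; shift +90.295° → +250.749°.
+250.749° lies outside (−180°, 180°]; subtract 360° → -109.251°.

-109.251°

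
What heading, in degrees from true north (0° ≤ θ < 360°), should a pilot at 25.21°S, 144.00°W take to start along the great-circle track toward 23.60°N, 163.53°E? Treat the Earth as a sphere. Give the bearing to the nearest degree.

Δλ = 163.53 − -144.00 = 307.53°; wrapped into (−180°, 180°]: -52.47°.
θ = atan2( sin Δλ · cos φ₂ , cos φ₁ · sin φ₂ − sin φ₁ · cos φ₂ · cos Δλ )
  = atan2(-0.72671, 0.59999) = -50.456° → normalised to [0°, 360°): 309.544°.

310°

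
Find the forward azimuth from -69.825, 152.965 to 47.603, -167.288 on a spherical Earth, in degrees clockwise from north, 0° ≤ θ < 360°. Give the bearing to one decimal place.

Δλ = -167.288 − 152.965 = -320.253°; wrapped into (−180°, 180°]: 39.747°.
θ = atan2( sin Δλ · cos φ₂ , cos φ₁ · sin φ₂ − sin φ₁ · cos φ₂ · cos Δλ )
  = atan2(0.43112, 0.74131) = 30.181° → normalised to [0°, 360°): 30.181°.

30.2°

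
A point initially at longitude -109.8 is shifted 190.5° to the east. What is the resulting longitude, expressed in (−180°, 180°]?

Start at -109.8°; shift +190.5° → +80.7°.
+80.7° already lies in (−180°, 180°].

+80.7°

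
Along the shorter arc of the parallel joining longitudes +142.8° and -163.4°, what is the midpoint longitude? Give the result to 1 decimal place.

+169.7°

Signed shortest Δλ from +142.8° to -163.4° is +53.8°.
Midpoint longitude = +142.8° + (+53.8°)/2 = +142.8° + 26.9° = +169.7°.
(The naïve average (+142.8 + -163.4)/2 = -10.3° is on the wrong side of the globe.)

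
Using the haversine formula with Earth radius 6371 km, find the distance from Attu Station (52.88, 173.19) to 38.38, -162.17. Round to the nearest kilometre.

2482 km

Δλ = -162.17 − 173.19 = -335.36°; wrapped into (−180°, 180°]: 24.64°.
Δφ = 38.38 − 52.88 = -14.50°.
a = sin²(Δφ/2) + cos φ₁ · cos φ₂ · sin²(Δλ/2) = 0.037464.
c = 2·atan2(√a, √(1−a)) = 0.38957 rad → d = 6371·c ≈ 2481.97 km.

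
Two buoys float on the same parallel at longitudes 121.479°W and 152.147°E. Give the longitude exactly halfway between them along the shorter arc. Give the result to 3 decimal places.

Signed shortest Δλ from -121.479° to +152.147° is -86.374°.
Midpoint longitude = -121.479° + (-86.374°)/2 = -121.479° − 43.187° = -164.666°.
(The naïve average (-121.479 + +152.147)/2 = 15.334° is on the wrong side of the globe.)

164.666°W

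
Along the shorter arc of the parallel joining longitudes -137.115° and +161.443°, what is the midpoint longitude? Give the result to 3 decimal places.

-167.836°

Signed shortest Δλ from -137.115° to +161.443° is -61.442°.
Midpoint longitude = -137.115° + (-61.442°)/2 = -137.115° − 30.721° = -167.836°.
(The naïve average (-137.115 + +161.443)/2 = 12.164° is on the wrong side of the globe.)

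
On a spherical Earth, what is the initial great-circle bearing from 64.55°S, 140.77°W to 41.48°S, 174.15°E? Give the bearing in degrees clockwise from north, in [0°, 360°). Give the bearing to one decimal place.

290.0°

Δλ = 174.15 − -140.77 = 314.92°; wrapped into (−180°, 180°]: -45.08°.
θ = atan2( sin Δλ · cos φ₂ , cos φ₁ · sin φ₂ − sin φ₁ · cos φ₂ · cos Δλ )
  = atan2(-0.53049, 0.19305) = -70.003° → normalised to [0°, 360°): 289.997°.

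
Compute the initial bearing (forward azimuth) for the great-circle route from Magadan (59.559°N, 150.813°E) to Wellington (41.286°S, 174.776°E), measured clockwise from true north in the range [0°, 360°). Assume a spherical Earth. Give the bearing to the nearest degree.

Δλ = 174.776 − 150.813 = 23.963°.
θ = atan2( sin Δλ · cos φ₂ , cos φ₁ · sin φ₂ − sin φ₁ · cos φ₂ · cos Δλ )
  = atan2(0.30519, -0.92630) = 161.764° → normalised to [0°, 360°): 161.764°.

162°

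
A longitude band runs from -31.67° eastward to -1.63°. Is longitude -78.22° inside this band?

No

Band width going east from -31.67° to -1.63°: ((-1.63 − -31.67) mod 360) = 30.04°.
Offset of -78.22° east of the west edge: ((-78.22 − -31.67) mod 360) = 313.45°.
313.45° > 30.04° ⇒ outside.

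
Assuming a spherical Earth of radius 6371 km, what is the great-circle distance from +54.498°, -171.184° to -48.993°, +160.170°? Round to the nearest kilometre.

11815 km

Δλ = 160.170 − -171.184 = 331.354°; wrapped into (−180°, 180°]: -28.646°.
Δφ = -48.993 − 54.498 = -103.491°.
a = sin²(Δφ/2) + cos φ₁ · cos φ₂ · sin²(Δλ/2) = 0.639967.
c = 2·atan2(√a, √(1−a)) = 1.85452 rad → d = 6371·c ≈ 11815.15 km.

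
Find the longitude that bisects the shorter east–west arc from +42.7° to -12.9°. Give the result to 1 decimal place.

+14.9°

Signed shortest Δλ from +42.7° to -12.9° is -55.6°.
Midpoint longitude = +42.7° + (-55.6°)/2 = +42.7° − 27.8° = +14.9°.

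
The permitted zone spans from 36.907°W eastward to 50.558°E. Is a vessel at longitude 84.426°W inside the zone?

No

Band width going east from -36.907° to +50.558°: ((50.558 − -36.907) mod 360) = 87.465°.
Offset of -84.426° east of the west edge: ((-84.426 − -36.907) mod 360) = 312.481°.
312.481° > 87.465° ⇒ outside.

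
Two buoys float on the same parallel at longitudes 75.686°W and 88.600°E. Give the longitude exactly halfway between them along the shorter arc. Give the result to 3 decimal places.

6.457°E

Signed shortest Δλ from -75.686° to +88.600° is +164.286°.
Midpoint longitude = -75.686° + (+164.286°)/2 = -75.686° + 82.143° = +6.457°.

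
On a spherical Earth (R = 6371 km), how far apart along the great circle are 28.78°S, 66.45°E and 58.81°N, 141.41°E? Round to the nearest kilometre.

Δλ = 141.41 − 66.45 = 74.96°.
Δφ = 58.81 − -28.78 = 87.59°.
a = sin²(Δφ/2) + cos φ₁ · cos φ₂ · sin²(Δλ/2) = 0.647035.
c = 2·atan2(√a, √(1−a)) = 1.86928 rad → d = 6371·c ≈ 11909.18 km.

11909 km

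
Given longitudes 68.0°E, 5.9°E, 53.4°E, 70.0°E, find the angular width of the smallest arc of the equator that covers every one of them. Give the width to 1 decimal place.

Sort the longitudes: +5.9°, +53.4°, +68.0°, +70.0°.
Eastward gaps between consecutive values (wrapping around): 47.5°, 14.6°, 2.0°, 295.9°.
Largest gap = 295.9° ⇒ minimal covering band is its complement: 360° − 295.9° = 64.1°.
Band runs from +5.9° eastward to +70.0°.

64.1°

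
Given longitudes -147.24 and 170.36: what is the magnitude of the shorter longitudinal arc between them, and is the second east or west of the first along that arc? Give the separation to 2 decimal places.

Raw difference: 170.36 − -147.24 = 317.6°.
Normalise into (−180°, 180°]: 317.6° − 360° = -42.4°.
Negative ⇒ the second point lies to the west; separation 42.40°.

42.40° west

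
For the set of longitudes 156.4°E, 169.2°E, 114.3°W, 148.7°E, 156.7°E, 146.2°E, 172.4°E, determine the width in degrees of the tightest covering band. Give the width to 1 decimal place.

99.5°

Sort the longitudes: -114.3°, +146.2°, +148.7°, +156.4°, +156.7°, +169.2°, +172.4°.
Eastward gaps between consecutive values (wrapping around): 260.5°, 2.5°, 7.7°, 0.3°, 12.5°, 3.2°, 73.3°.
Largest gap = 260.5° ⇒ minimal covering band is its complement: 360° − 260.5° = 99.5°.
Band runs from +146.2° eastward to -114.3°, crossing the antimeridian.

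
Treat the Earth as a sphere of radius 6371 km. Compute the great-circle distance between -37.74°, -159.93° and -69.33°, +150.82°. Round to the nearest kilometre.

Δλ = 150.82 − -159.93 = 310.75°; wrapped into (−180°, 180°]: -49.25°.
Δφ = -69.33 − -37.74 = -31.59°.
a = sin²(Δφ/2) + cos φ₁ · cos φ₂ · sin²(Δλ/2) = 0.122555.
c = 2·atan2(√a, √(1−a)) = 0.71531 rad → d = 6371·c ≈ 4557.24 km.

4557 km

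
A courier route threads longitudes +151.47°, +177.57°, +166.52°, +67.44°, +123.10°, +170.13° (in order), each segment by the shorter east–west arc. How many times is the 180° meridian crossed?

Leg 1: +151.47° → +177.57°, shortest Δλ = 26.1° (east) — does not cross 180°.
Leg 2: +177.57° → +166.52°, shortest Δλ = -11.05° (west) — does not cross 180°.
Leg 3: +166.52° → +67.44°, shortest Δλ = -99.08° (west) — does not cross 180°.
Leg 4: +67.44° → +123.10°, shortest Δλ = 55.66° (east) — does not cross 180°.
Leg 5: +123.10° → +170.13°, shortest Δλ = 47.03° (east) — does not cross 180°.
Total crossings: 0.

0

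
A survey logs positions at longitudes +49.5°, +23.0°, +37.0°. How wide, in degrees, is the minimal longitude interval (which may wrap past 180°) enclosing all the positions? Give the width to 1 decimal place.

Sort the longitudes: +23.0°, +37.0°, +49.5°.
Eastward gaps between consecutive values (wrapping around): 14.0°, 12.5°, 333.5°.
Largest gap = 333.5° ⇒ minimal covering band is its complement: 360° − 333.5° = 26.5°.
Band runs from +23.0° eastward to +49.5°.

26.5°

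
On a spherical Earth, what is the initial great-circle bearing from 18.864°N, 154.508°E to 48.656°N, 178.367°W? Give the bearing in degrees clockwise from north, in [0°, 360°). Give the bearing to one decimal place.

Δλ = -178.367 − 154.508 = -332.875°; wrapped into (−180°, 180°]: 27.125°.
θ = atan2( sin Δλ · cos φ₂ , cos φ₁ · sin φ₂ − sin φ₁ · cos φ₂ · cos Δλ )
  = atan2(0.30118, 0.52034) = 30.063° → normalised to [0°, 360°): 30.063°.

30.1°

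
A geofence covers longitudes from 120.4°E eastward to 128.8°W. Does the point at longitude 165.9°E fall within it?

Band width going east from +120.4° to -128.8°: ((-128.8 − 120.4) mod 360) = 110.8°.
Offset of +165.9° east of the west edge: ((165.9 − 120.4) mod 360) = 45.5°.
45.5° ≤ 110.8° ⇒ inside.

Yes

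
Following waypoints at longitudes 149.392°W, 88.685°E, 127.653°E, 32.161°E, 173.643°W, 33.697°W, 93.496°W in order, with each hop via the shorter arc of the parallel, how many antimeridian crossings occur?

Leg 1: -149.392° → +88.685°, shortest Δλ = -121.923° (west) — crosses 180°.
Leg 2: +88.685° → +127.653°, shortest Δλ = 38.968° (east) — does not cross 180°.
Leg 3: +127.653° → +32.161°, shortest Δλ = -95.492° (west) — does not cross 180°.
Leg 4: +32.161° → -173.643°, shortest Δλ = 154.196° (east) — crosses 180°.
Leg 5: -173.643° → -33.697°, shortest Δλ = 139.946° (east) — does not cross 180°.
Leg 6: -33.697° → -93.496°, shortest Δλ = -59.799° (west) — does not cross 180°.
Total crossings: 2.

2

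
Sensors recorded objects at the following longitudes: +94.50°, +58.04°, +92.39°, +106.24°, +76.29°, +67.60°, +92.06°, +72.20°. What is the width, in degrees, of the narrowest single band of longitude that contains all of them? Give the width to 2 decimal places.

Sort the longitudes: +58.04°, +67.60°, +72.20°, +76.29°, +92.06°, +92.39°, +94.50°, +106.24°.
Eastward gaps between consecutive values (wrapping around): 9.56°, 4.60°, 4.09°, 15.77°, 0.33°, 2.11°, 11.74°, 311.80°.
Largest gap = 311.80° ⇒ minimal covering band is its complement: 360° − 311.80° = 48.20°.
Band runs from +58.04° eastward to +106.24°.

48.20°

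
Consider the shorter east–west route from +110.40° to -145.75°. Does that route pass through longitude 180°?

Naïve |-145.75 − 110.40| = 256.15° > 180°, so the shorter arc goes the other way round — across 180°.
Signed shortest Δλ = ((-145.75 − 110.40 + 180) mod 360) − 180 = 103.85°.
Going east by 103.85° from +110.40° passes through 180° before reaching -145.75°.

Yes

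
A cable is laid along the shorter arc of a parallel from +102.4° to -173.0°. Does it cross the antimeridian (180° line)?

Yes

Naïve |-173.0 − 102.4| = 275.4° > 180°, so the shorter arc goes the other way round — across 180°.
Signed shortest Δλ = ((-173.0 − 102.4 + 180) mod 360) − 180 = 84.6°.
Going east by 84.6° from +102.4° passes through 180° before reaching -173.0°.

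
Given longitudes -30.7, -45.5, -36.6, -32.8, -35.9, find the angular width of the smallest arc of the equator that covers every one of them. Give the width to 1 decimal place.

14.8°

Sort the longitudes: -45.5°, -36.6°, -35.9°, -32.8°, -30.7°.
Eastward gaps between consecutive values (wrapping around): 8.9°, 0.7°, 3.1°, 2.1°, 345.2°.
Largest gap = 345.2° ⇒ minimal covering band is its complement: 360° − 345.2° = 14.8°.
Band runs from -45.5° eastward to -30.7°.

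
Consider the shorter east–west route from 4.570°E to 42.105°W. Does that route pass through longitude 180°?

Signed shortest Δλ = ((-42.105 − 4.570 + 180) mod 360) − 180 = -46.675°.
Going west by 46.675° from +4.570° reaches -42.105° without touching 180°.

No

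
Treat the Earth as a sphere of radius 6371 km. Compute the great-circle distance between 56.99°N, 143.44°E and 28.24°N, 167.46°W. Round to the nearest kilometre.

4968 km

Δλ = -167.46 − 143.44 = -310.90°; wrapped into (−180°, 180°]: 49.10°.
Δφ = 28.24 − 56.99 = -28.75°.
a = sin²(Δφ/2) + cos φ₁ · cos φ₂ · sin²(Δλ/2) = 0.144489.
c = 2·atan2(√a, √(1−a)) = 0.77984 rad → d = 6371·c ≈ 4968.39 km.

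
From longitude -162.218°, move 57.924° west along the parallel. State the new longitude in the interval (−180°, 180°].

Start at -162.218°; shift −57.924° → -220.142°.
-220.142° lies outside (−180°, 180°]; add 360° → +139.858°.

+139.858°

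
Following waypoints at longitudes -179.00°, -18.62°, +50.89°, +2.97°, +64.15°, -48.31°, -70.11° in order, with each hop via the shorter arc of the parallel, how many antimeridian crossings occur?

0

Leg 1: -179.00° → -18.62°, shortest Δλ = 160.38° (east) — does not cross 180°.
Leg 2: -18.62° → +50.89°, shortest Δλ = 69.51° (east) — does not cross 180°.
Leg 3: +50.89° → +2.97°, shortest Δλ = -47.92° (west) — does not cross 180°.
Leg 4: +2.97° → +64.15°, shortest Δλ = 61.18° (east) — does not cross 180°.
Leg 5: +64.15° → -48.31°, shortest Δλ = -112.46° (west) — does not cross 180°.
Leg 6: -48.31° → -70.11°, shortest Δλ = -21.8° (west) — does not cross 180°.
Total crossings: 0.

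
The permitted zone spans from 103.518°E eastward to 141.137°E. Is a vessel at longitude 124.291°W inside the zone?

Band width going east from +103.518° to +141.137°: ((141.137 − 103.518) mod 360) = 37.619°.
Offset of -124.291° east of the west edge: ((-124.291 − 103.518) mod 360) = 132.191°.
132.191° > 37.619° ⇒ outside.

No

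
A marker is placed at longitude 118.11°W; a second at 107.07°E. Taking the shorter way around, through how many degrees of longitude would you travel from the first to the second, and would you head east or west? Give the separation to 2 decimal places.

134.82° west

Raw difference: 107.07 − -118.11 = 225.18°.
Normalise into (−180°, 180°]: 225.18° − 360° = -134.82°.
Negative ⇒ the second point lies to the west; separation 134.82°.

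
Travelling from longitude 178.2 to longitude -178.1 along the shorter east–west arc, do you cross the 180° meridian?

Yes

Naïve |-178.1 − 178.2| = 356.3° > 180°, so the shorter arc goes the other way round — across 180°.
Signed shortest Δλ = ((-178.1 − 178.2 + 180) mod 360) − 180 = 3.7°.
Going east by 3.7° from +178.2° passes through 180° before reaching -178.1°.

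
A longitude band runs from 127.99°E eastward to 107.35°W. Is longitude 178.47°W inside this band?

Band width going east from +127.99° to -107.35°: ((-107.35 − 127.99) mod 360) = 124.66°.
Offset of -178.47° east of the west edge: ((-178.47 − 127.99) mod 360) = 53.54°.
53.54° ≤ 124.66° ⇒ inside.

Yes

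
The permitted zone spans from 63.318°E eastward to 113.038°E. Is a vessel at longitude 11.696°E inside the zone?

No

Band width going east from +63.318° to +113.038°: ((113.038 − 63.318) mod 360) = 49.720°.
Offset of +11.696° east of the west edge: ((11.696 − 63.318) mod 360) = 308.378°.
308.378° > 49.720° ⇒ outside.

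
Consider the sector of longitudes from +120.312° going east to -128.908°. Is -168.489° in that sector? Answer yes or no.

Band width going east from +120.312° to -128.908°: ((-128.908 − 120.312) mod 360) = 110.780°.
Offset of -168.489° east of the west edge: ((-168.489 − 120.312) mod 360) = 71.199°.
71.199° ≤ 110.780° ⇒ inside.

Yes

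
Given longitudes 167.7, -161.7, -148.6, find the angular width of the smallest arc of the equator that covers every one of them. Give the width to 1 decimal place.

Sort the longitudes: -161.7°, -148.6°, +167.7°.
Eastward gaps between consecutive values (wrapping around): 13.1°, 316.3°, 30.6°.
Largest gap = 316.3° ⇒ minimal covering band is its complement: 360° − 316.3° = 43.7°.
Band runs from +167.7° eastward to -148.6°, crossing the antimeridian.

43.7°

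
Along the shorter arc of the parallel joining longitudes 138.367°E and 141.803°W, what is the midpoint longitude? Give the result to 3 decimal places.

Signed shortest Δλ from +138.367° to -141.803° is +79.830°.
Midpoint longitude = +138.367° + (+79.830°)/2 = +138.367° + 39.915° = +178.282°.
(The naïve average (+138.367 + -141.803)/2 = -1.718° is on the wrong side of the globe.)

178.282°E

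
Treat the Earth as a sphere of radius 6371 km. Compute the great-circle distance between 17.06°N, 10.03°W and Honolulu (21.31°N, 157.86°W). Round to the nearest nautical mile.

7825 nmi

Δλ = -157.86 − -10.03 = -147.83°.
Δφ = 21.31 − 17.06 = 4.25°.
a = sin²(Δφ/2) + cos φ₁ · cos φ₂ · sin²(Δλ/2) = 0.823641.
c = 2·atan2(√a, √(1−a)) = 2.27481 rad → d = 6371·c ≈ 14492.81 km ≈ 7825.49 nmi.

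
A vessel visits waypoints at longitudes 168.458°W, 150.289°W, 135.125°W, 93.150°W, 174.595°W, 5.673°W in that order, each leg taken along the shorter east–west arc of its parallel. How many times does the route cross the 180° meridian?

Leg 1: -168.458° → -150.289°, shortest Δλ = 18.169° (east) — does not cross 180°.
Leg 2: -150.289° → -135.125°, shortest Δλ = 15.164° (east) — does not cross 180°.
Leg 3: -135.125° → -93.150°, shortest Δλ = 41.975° (east) — does not cross 180°.
Leg 4: -93.150° → -174.595°, shortest Δλ = -81.445° (west) — does not cross 180°.
Leg 5: -174.595° → -5.673°, shortest Δλ = 168.922° (east) — does not cross 180°.
Total crossings: 0.

0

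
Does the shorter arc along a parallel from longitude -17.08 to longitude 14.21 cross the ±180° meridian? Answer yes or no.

No

Signed shortest Δλ = ((14.21 − -17.08 + 180) mod 360) − 180 = 31.29°.
Going east by 31.29° from -17.08° reaches +14.21° without touching 180°.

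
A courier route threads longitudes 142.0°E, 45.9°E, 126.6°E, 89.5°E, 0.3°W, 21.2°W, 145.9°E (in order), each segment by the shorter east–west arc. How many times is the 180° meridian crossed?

Leg 1: +142.0° → +45.9°, shortest Δλ = -96.1° (west) — does not cross 180°.
Leg 2: +45.9° → +126.6°, shortest Δλ = 80.7° (east) — does not cross 180°.
Leg 3: +126.6° → +89.5°, shortest Δλ = -37.1° (west) — does not cross 180°.
Leg 4: +89.5° → -0.3°, shortest Δλ = -89.8° (west) — does not cross 180°.
Leg 5: -0.3° → -21.2°, shortest Δλ = -20.9° (west) — does not cross 180°.
Leg 6: -21.2° → +145.9°, shortest Δλ = 167.1° (east) — does not cross 180°.
Total crossings: 0.

0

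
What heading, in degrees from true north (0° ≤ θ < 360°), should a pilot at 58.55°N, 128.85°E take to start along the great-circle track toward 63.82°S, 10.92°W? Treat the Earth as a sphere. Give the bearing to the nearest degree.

238°

Δλ = -10.92 − 128.85 = -139.77°.
θ = atan2( sin Δλ · cos φ₂ , cos φ₁ · sin φ₂ − sin φ₁ · cos φ₂ · cos Δλ )
  = atan2(-0.28495, -0.18088) = -122.407° → normalised to [0°, 360°): 237.593°.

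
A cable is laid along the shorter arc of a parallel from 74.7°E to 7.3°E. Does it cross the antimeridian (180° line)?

No

Signed shortest Δλ = ((7.3 − 74.7 + 180) mod 360) − 180 = -67.4°.
Going west by 67.4° from +74.7° reaches +7.3° without touching 180°.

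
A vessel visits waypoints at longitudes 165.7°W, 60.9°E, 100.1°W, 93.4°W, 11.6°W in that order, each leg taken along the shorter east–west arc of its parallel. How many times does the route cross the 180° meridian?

Leg 1: -165.7° → +60.9°, shortest Δλ = -133.4° (west) — crosses 180°.
Leg 2: +60.9° → -100.1°, shortest Δλ = -161.0° (west) — does not cross 180°.
Leg 3: -100.1° → -93.4°, shortest Δλ = 6.7° (east) — does not cross 180°.
Leg 4: -93.4° → -11.6°, shortest Δλ = 81.8° (east) — does not cross 180°.
Total crossings: 1.

1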